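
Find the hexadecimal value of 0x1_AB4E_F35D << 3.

0xD5A779AE8

3 bits is not a whole number of base-16 digits; in binary: 110101011010011101111001101011101 << 3 = 110101011010011101111001101011101000.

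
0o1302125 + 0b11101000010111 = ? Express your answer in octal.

0b11101000010111 = 0o35027 in octal.
Add column by column in base 8, right to left:
  5+7 = 4 carry 1
  2+2+1 = 5
  1+0 = 1
  2+5 = 7
  0+3 = 3
  3+0 = 3
  1+0 = 1

0o1337154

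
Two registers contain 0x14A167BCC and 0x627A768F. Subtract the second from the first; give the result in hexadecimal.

0xE79C053D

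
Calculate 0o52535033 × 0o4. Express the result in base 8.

Multiply each base-8 digit by 4, carrying:
  3×4 = 12 → write 4 carry 1
  3×4+1 = 13 → write 5 carry 1
  0×4+1 = 1 → write 1
  5×4 = 20 → write 4 carry 2
  3×4+2 = 14 → write 6 carry 1
  5×4+1 = 21 → write 5 carry 2
  2×4+2 = 10 → write 2 carry 1
  5×4+1 = 21 → write 5 carry 2
  remaining carry: 2

0o252564154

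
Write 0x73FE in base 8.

0o71776

Expand each hex digit to 4 bits: 7=0111 3=0011 F=1111 E=1110.
Group the bits in threes: 111 001 111 111 110 → 71776.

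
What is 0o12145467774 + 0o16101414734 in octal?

Add column by column in base 8, right to left:
  4+4 = 0 carry 1
  7+3+1 = 3 carry 1
  7+7+1 = 7 carry 1
  7+4+1 = 4 carry 1
  6+1+1 = 0 carry 1
  4+4+1 = 1 carry 1
  5+1+1 = 7
  4+0 = 4
  1+1 = 2
  2+6 = 0 carry 1
  1+1+1 = 3

0o30247104730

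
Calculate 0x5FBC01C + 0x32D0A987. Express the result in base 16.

Add column by column in base 16, right to left:
  C+7 = 3 carry 1
  1+8+1 = A
  0+9 = 9
  C+A = 6 carry 1
  B+0+1 = C
  F+D = C carry 1
  5+2+1 = 8
  0+3 = 3

0x38CC69A3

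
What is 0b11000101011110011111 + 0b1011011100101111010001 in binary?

Add column by column in base 2, right to left:
  1+1 = 0 carry 1
  1+0+1 = 0 carry 1
  1+0+1 = 0 carry 1
  1+0+1 = 0 carry 1
  1+1+1 = 1 carry 1
  0+0+1 = 1
  0+1 = 1
  1+1 = 0 carry 1
  1+1+1 = 1 carry 1
  1+1+1 = 1 carry 1
  1+0+1 = 0 carry 1
  0+1+1 = 0 carry 1
  1+0+1 = 0 carry 1
  0+0+1 = 1
  1+1 = 0 carry 1
  0+1+1 = 0 carry 1
  0+1+1 = 0 carry 1
  0+0+1 = 1
  1+1 = 0 carry 1
  1+1+1 = 1 carry 1
  0+0+1 = 1
  0+1 = 1

0b1110100010001101110000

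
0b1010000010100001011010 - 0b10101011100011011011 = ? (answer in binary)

0b111010110111101111111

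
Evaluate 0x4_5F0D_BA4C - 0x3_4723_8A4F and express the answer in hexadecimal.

Subtract column by column in base 16:
  C-F → D (borrow)
  4-4-1 → F (borrow)
  A-A-1 → F (borrow)
  B-8-1 → 2
  D-3 → A
  0-2 → E (borrow)
  F-7-1 → 7
  5-4 → 1
  4-3 → 1

0x117EA2FFD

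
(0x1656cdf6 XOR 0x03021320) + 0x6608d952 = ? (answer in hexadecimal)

0x7b5db828

First 0x1656cdf6 XOR 0x03021320 = 0x1554ded6.
Add column by column in base 16, right to left:
  6+2 = 8
  d+5 = 2 carry 1
  e+9+1 = 8 carry 1
  d+d+1 = b carry 1
  4+8+1 = d
  5+0 = 5
  5+6 = b
  1+6 = 7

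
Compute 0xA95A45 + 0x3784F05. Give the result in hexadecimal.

0x421A94A

Add column by column in base 16, right to left:
  5+5 = A
  4+0 = 4
  A+F = 9 carry 1
  5+4+1 = A
  9+8 = 1 carry 1
  A+7+1 = 2 carry 1
  0+3+1 = 4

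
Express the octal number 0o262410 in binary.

0b10110010100001000

Each octal digit is 3 bits: 2=010 6=110 2=010 4=100 1=001 0=000.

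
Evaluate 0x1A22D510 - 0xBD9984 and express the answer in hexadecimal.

Subtract column by column in base 16:
  0-4 → C (borrow)
  1-8-1 → 8 (borrow)
  5-9-1 → B (borrow)
  D-9-1 → 3
  2-D → 5 (borrow)
  2-B-1 → 6 (borrow)
  A-0-1 → 9
  1-0 → 1

0x19653B8C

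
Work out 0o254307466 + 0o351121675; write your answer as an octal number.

Add column by column in base 8, right to left:
  6+5 = 3 carry 1
  6+7+1 = 6 carry 1
  4+6+1 = 3 carry 1
  7+1+1 = 1 carry 1
  0+2+1 = 3
  3+1 = 4
  4+1 = 5
  5+5 = 2 carry 1
  2+3+1 = 6

0o625431363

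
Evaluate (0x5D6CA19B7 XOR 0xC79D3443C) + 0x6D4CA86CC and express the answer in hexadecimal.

0x1083E3E457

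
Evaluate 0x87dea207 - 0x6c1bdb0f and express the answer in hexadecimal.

0x1bc2c6f8

Subtract column by column in base 16:
  7-f → 8 (borrow)
  0-0-1 → f (borrow)
  2-b-1 → 6 (borrow)
  a-d-1 → c (borrow)
  e-b-1 → 2
  d-1 → c
  7-c → b (borrow)
  8-6-1 → 1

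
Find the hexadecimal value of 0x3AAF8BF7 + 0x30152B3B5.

0x33C023FAC

Add column by column in base 16, right to left:
  7+5 = C
  F+B = A carry 1
  B+3+1 = F
  8+B = 3 carry 1
  F+2+1 = 2 carry 1
  A+5+1 = 0 carry 1
  A+1+1 = C
  3+0 = 3
  0+3 = 3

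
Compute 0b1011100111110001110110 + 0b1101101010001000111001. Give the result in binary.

0b11001010001111010101111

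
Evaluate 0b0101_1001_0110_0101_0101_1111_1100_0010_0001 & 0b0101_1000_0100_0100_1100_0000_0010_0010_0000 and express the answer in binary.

0b010110000100010001000000000000100000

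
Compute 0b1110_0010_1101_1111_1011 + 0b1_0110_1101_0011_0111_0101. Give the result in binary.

Add column by column in base 2, right to left:
  1+1 = 0 carry 1
  1+0+1 = 0 carry 1
  0+1+1 = 0 carry 1
  1+0+1 = 0 carry 1
  1+1+1 = 1 carry 1
  1+1+1 = 1 carry 1
  1+1+1 = 1 carry 1
  1+0+1 = 0 carry 1
  1+1+1 = 1 carry 1
  0+1+1 = 0 carry 1
  1+0+1 = 0 carry 1
  1+0+1 = 0 carry 1
  0+1+1 = 0 carry 1
  1+0+1 = 0 carry 1
  0+1+1 = 0 carry 1
  0+1+1 = 0 carry 1
  0+0+1 = 1
  1+1 = 0 carry 1
  1+1+1 = 1 carry 1
  1+0+1 = 0 carry 1
  0+1+1 = 0 carry 1
  final carry 1

0b1001010000000101110000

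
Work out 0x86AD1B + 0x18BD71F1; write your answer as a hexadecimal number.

Add column by column in base 16, right to left:
  B+1 = C
  1+F = 0 carry 1
  D+1+1 = F
  A+7 = 1 carry 1
  6+D+1 = 4 carry 1
  8+B+1 = 4 carry 1
  0+8+1 = 9
  0+1 = 1

0x19441F0C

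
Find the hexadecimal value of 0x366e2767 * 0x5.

0x11026c503

Multiply each base-16 digit by 5, carrying:
  7×5 = 35 → write 3 carry 2
  6×5+2 = 32 → write 0 carry 2
  7×5+2 = 37 → write 5 carry 2
  2×5+2 = 12 → write c
  e×5 = 70 → write 6 carry 4
  6×5+4 = 34 → write 2 carry 2
  6×5+2 = 32 → write 0 carry 2
  3×5+2 = 17 → write 1 carry 1
  remaining carry: 1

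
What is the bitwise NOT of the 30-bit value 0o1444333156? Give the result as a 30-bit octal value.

0o6333444621

Each oct digit d becomes 7−d:
  1→6, 4→3, 4→3, 4→3, 3→4, 3→4, 3→4, 1→6, 5→2, 6→1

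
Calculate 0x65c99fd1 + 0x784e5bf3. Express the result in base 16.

0xde17fbc4

Add column by column in base 16, right to left:
  1+3 = 4
  d+f = c carry 1
  f+b+1 = b carry 1
  9+5+1 = f
  9+e = 7 carry 1
  c+4+1 = 1 carry 1
  5+8+1 = e
  6+7 = d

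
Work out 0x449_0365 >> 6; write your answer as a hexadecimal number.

0x11240D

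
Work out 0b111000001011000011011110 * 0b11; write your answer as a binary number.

Multiply each base-2 digit by 3, carrying:
  0×3 = 0 → write 0
  1×3 = 3 → write 1 carry 1
  1×3+1 = 4 → write 0 carry 2
  1×3+2 = 5 → write 1 carry 2
  1×3+2 = 5 → write 1 carry 2
  0×3+2 = 2 → write 0 carry 1
  1×3+1 = 4 → write 0 carry 2
  1×3+2 = 5 → write 1 carry 2
  0×3+2 = 2 → write 0 carry 1
  0×3+1 = 1 → write 1
  0×3 = 0 → write 0
  0×3 = 0 → write 0
  1×3 = 3 → write 1 carry 1
  1×3+1 = 4 → write 0 carry 2
  0×3+2 = 2 → write 0 carry 1
  1×3+1 = 4 → write 0 carry 2
  0×3+2 = 2 → write 0 carry 1
  0×3+1 = 1 → write 1
  0×3 = 0 → write 0
  0×3 = 0 → write 0
  0×3 = 0 → write 0
  1×3 = 3 → write 1 carry 1
  1×3+1 = 4 → write 0 carry 2
  1×3+2 = 5 → write 1 carry 2
  remaining carry: 10

0b10101000100001001010011010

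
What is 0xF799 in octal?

0o173631

Expand each hex digit to 4 bits: F=1111 7=0111 9=1001 9=1001.
Group the bits in threes: 001 111 011 110 011 001 → 173631.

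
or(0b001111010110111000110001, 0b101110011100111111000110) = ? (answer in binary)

0b101111011110111111110111

OR bit by bit (1 where either bit is 1):
  001111010110111000110001
| 101110011100111111000110
= 101111011110111111110111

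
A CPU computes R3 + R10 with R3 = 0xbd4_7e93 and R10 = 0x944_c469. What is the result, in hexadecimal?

Add column by column in base 16, right to left:
  3+9 = c
  9+6 = f
  e+4 = 2 carry 1
  7+c+1 = 4 carry 1
  4+4+1 = 9
  d+4 = 1 carry 1
  b+9+1 = 5 carry 1
  final carry 1

0x151942fc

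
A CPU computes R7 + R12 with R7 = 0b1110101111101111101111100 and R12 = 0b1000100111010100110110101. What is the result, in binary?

0b10111010111000100100110001

Add column by column in base 2, right to left:
  0+1 = 1
  0+0 = 0
  1+1 = 0 carry 1
  1+0+1 = 0 carry 1
  1+1+1 = 1 carry 1
  1+1+1 = 1 carry 1
  1+0+1 = 0 carry 1
  0+1+1 = 0 carry 1
  1+1+1 = 1 carry 1
  1+0+1 = 0 carry 1
  1+0+1 = 0 carry 1
  1+1+1 = 1 carry 1
  1+0+1 = 0 carry 1
  0+1+1 = 0 carry 1
  1+0+1 = 0 carry 1
  1+1+1 = 1 carry 1
  1+1+1 = 1 carry 1
  1+1+1 = 1 carry 1
  1+0+1 = 0 carry 1
  0+0+1 = 1
  1+1 = 0 carry 1
  0+0+1 = 1
  1+0 = 1
  1+0 = 1
  1+1 = 0 carry 1
  final carry 1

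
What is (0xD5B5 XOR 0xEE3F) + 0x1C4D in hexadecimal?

First 0xD5B5 XOR 0xEE3F = 0x3B8A.
Add column by column in base 16, right to left:
  A+D = 7 carry 1
  8+4+1 = D
  B+C = 7 carry 1
  3+1+1 = 5

0x57D7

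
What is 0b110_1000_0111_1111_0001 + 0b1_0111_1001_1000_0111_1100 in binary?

Add column by column in base 2, right to left:
  1+0 = 1
  0+0 = 0
  0+1 = 1
  0+1 = 1
  1+1 = 0 carry 1
  1+1+1 = 1 carry 1
  1+1+1 = 1 carry 1
  1+0+1 = 0 carry 1
  1+0+1 = 0 carry 1
  1+0+1 = 0 carry 1
  1+0+1 = 0 carry 1
  0+1+1 = 0 carry 1
  0+1+1 = 0 carry 1
  0+0+1 = 1
  0+0 = 0
  1+1 = 0 carry 1
  0+1+1 = 0 carry 1
  1+1+1 = 1 carry 1
  1+1+1 = 1 carry 1
  0+0+1 = 1
  0+1 = 1

0b111100010000001101101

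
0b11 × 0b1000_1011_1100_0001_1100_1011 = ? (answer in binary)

0b1101000110100010101100001

Multiply each base-2 digit by 3, carrying:
  1×3 = 3 → write 1 carry 1
  1×3+1 = 4 → write 0 carry 2
  0×3+2 = 2 → write 0 carry 1
  1×3+1 = 4 → write 0 carry 2
  0×3+2 = 2 → write 0 carry 1
  0×3+1 = 1 → write 1
  1×3 = 3 → write 1 carry 1
  1×3+1 = 4 → write 0 carry 2
  1×3+2 = 5 → write 1 carry 2
  0×3+2 = 2 → write 0 carry 1
  0×3+1 = 1 → write 1
  0×3 = 0 → write 0
  0×3 = 0 → write 0
  0×3 = 0 → write 0
  1×3 = 3 → write 1 carry 1
  1×3+1 = 4 → write 0 carry 2
  1×3+2 = 5 → write 1 carry 2
  1×3+2 = 5 → write 1 carry 2
  0×3+2 = 2 → write 0 carry 1
  1×3+1 = 4 → write 0 carry 2
  0×3+2 = 2 → write 0 carry 1
  0×3+1 = 1 → write 1
  0×3 = 0 → write 0
  1×3 = 3 → write 1 carry 1
  remaining carry: 1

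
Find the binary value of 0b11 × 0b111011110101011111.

0b10110011100000011101

Multiply each base-2 digit by 3, carrying:
  1×3 = 3 → write 1 carry 1
  1×3+1 = 4 → write 0 carry 2
  1×3+2 = 5 → write 1 carry 2
  1×3+2 = 5 → write 1 carry 2
  1×3+2 = 5 → write 1 carry 2
  0×3+2 = 2 → write 0 carry 1
  1×3+1 = 4 → write 0 carry 2
  0×3+2 = 2 → write 0 carry 1
  1×3+1 = 4 → write 0 carry 2
  0×3+2 = 2 → write 0 carry 1
  1×3+1 = 4 → write 0 carry 2
  1×3+2 = 5 → write 1 carry 2
  1×3+2 = 5 → write 1 carry 2
  1×3+2 = 5 → write 1 carry 2
  0×3+2 = 2 → write 0 carry 1
  1×3+1 = 4 → write 0 carry 2
  1×3+2 = 5 → write 1 carry 2
  1×3+2 = 5 → write 1 carry 2
  remaining carry: 10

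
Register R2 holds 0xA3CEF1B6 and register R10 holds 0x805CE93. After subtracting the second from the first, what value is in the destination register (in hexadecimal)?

Subtract column by column in base 16:
  6-3 → 3
  B-9 → 2
  1-E → 3 (borrow)
  F-C-1 → 2
  E-5 → 9
  C-0 → C
  3-8 → B (borrow)
  A-0-1 → 9

0x9BC92323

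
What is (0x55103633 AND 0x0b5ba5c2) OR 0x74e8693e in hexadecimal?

0x55103633 AND 0x0b5ba5c2 = 0x01102402.
Then OR with 0x74e8693e.

0x75f86d3e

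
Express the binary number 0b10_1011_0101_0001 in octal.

0o25521

Group the bits in threes: 010 101 101 010 001 → 25521.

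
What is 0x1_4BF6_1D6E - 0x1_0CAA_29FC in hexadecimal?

0x3F4BF372

Subtract column by column in base 16:
  E-C → 2
  6-F → 7 (borrow)
  D-9-1 → 3
  1-2 → F (borrow)
  6-A-1 → B (borrow)
  F-A-1 → 4
  B-C → F (borrow)
  4-0-1 → 3
  1-1 → 0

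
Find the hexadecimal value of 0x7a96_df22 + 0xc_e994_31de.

0xd642b1100

Add column by column in base 16, right to left:
  2+e = 0 carry 1
  2+d+1 = 0 carry 1
  f+1+1 = 1 carry 1
  d+3+1 = 1 carry 1
  6+4+1 = b
  9+9 = 2 carry 1
  a+9+1 = 4 carry 1
  7+e+1 = 6 carry 1
  0+c+1 = d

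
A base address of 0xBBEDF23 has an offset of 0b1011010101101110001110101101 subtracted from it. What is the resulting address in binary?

0b11001111111101101110110

0xBBEDF23 = 0b1011101111101101111100100011 in binary.
Subtract column by column in base 2:
  1-1 → 0
  1-0 → 1
  0-1 → 1 (borrow)
  0-1-1 → 0 (borrow)
  0-0-1 → 1 (borrow)
  1-1-1 → 1 (borrow)
  0-0-1 → 1 (borrow)
  0-1-1 → 0 (borrow)
  1-1-1 → 1 (borrow)
  1-1-1 → 1 (borrow)
  1-0-1 → 0
  1-0 → 1
  1-0 → 1
  0-1 → 1 (borrow)
  1-1-1 → 1 (borrow)
  1-1-1 → 1 (borrow)
  0-0-1 → 1 (borrow)
  1-1-1 → 1 (borrow)
  1-1-1 → 1 (borrow)
  1-0-1 → 0
  1-1 → 0
  1-0 → 1
  0-1 → 1 (borrow)
  1-0-1 → 0
  1-1 → 0
  1-1 → 0
  0-0 → 0
  1-1 → 0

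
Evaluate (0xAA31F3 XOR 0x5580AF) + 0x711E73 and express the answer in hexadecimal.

First 0xAA31F3 XOR 0x5580AF = 0xFFB15C.
Add column by column in base 16, right to left:
  C+3 = F
  5+7 = C
  1+E = F
  B+1 = C
  F+1 = 0 carry 1
  F+7+1 = 7 carry 1
  final carry 1

0x170CFCF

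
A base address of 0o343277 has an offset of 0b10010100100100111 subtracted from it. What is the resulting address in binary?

0o343277 = 0b11100011010111111 in binary.
Subtract column by column in base 2:
  1-1 → 0
  1-1 → 0
  1-1 → 0
  1-0 → 1
  1-0 → 1
  1-1 → 0
  0-0 → 0
  1-0 → 1
  0-1 → 1 (borrow)
  1-0-1 → 0
  1-0 → 1
  0-1 → 1 (borrow)
  0-0-1 → 1 (borrow)
  0-1-1 → 0 (borrow)
  1-0-1 → 0
  1-0 → 1
  1-1 → 0

0b1001110110011000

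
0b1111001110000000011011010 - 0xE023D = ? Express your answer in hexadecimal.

0b1111001110000000011011010 = 0x1E700DA in hexadecimal.
Subtract column by column in base 16:
  A-D → D (borrow)
  D-3-1 → 9
  0-2 → E (borrow)
  0-0-1 → F (borrow)
  7-E-1 → 8 (borrow)
  E-0-1 → D
  1-0 → 1

0x1D8FE9D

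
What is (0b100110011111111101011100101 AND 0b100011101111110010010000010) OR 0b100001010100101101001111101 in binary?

0b100110011111111101011100101 AND 0b100011101111110010010000010 = 0b100010001111110000010000000.
Then OR with 0b100001010100101101001111101.

0b100011011111111101011111101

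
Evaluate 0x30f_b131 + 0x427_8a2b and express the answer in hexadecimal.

Add column by column in base 16, right to left:
  1+b = c
  3+2 = 5
  1+a = b
  b+8 = 3 carry 1
  f+7+1 = 7 carry 1
  0+2+1 = 3
  3+4 = 7

0x7373b5c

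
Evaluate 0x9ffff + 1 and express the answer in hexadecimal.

0xa0000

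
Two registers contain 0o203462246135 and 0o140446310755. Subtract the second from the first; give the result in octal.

0o43013735160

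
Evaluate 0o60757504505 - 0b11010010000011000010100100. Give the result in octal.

0o60435454241

0b11010010000011000010100100 = 0o322030244 in octal.
Subtract column by column in base 8:
  5-4 → 1
  0-4 → 4 (borrow)
  5-2-1 → 2
  4-0 → 4
  0-3 → 5 (borrow)
  5-0-1 → 4
  7-2 → 5
  5-2 → 3
  7-3 → 4
  0-0 → 0
  6-0 → 6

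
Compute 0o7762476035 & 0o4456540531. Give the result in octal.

0o4442440031

AND each oct digit independently (no carries):
  7&4=4, 7&4=4, 6&5=4, 2&6=2, 4&5=4, 7&4=4, 6&0=0, 0&5=0, 3&3=3, 5&1=1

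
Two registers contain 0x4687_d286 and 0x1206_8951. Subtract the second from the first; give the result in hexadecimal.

Subtract column by column in base 16:
  6-1 → 5
  8-5 → 3
  2-9 → 9 (borrow)
  d-8-1 → 4
  7-6 → 1
  8-0 → 8
  6-2 → 4
  4-1 → 3

0x34814935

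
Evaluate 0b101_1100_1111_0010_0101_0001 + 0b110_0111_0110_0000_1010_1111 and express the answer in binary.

Add column by column in base 2, right to left:
  1+1 = 0 carry 1
  0+1+1 = 0 carry 1
  0+1+1 = 0 carry 1
  0+1+1 = 0 carry 1
  1+0+1 = 0 carry 1
  0+1+1 = 0 carry 1
  1+0+1 = 0 carry 1
  0+1+1 = 0 carry 1
  0+0+1 = 1
  1+0 = 1
  0+0 = 0
  0+0 = 0
  1+0 = 1
  1+1 = 0 carry 1
  1+1+1 = 1 carry 1
  1+0+1 = 0 carry 1
  0+1+1 = 0 carry 1
  0+1+1 = 0 carry 1
  1+1+1 = 1 carry 1
  1+0+1 = 0 carry 1
  1+0+1 = 0 carry 1
  0+1+1 = 0 carry 1
  1+1+1 = 1 carry 1
  final carry 1

0b110001000101001100000000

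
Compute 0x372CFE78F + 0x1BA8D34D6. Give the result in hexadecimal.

0x52D5D1C65

Add column by column in base 16, right to left:
  F+6 = 5 carry 1
  8+D+1 = 6 carry 1
  7+4+1 = C
  E+3 = 1 carry 1
  F+D+1 = D carry 1
  C+8+1 = 5 carry 1
  2+A+1 = D
  7+B = 2 carry 1
  3+1+1 = 5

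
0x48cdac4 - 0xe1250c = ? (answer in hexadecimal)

0x3abb5b8

Subtract column by column in base 16:
  4-c → 8 (borrow)
  c-0-1 → b
  a-5 → 5
  d-2 → b
  c-1 → b
  8-e → a (borrow)
  4-0-1 → 3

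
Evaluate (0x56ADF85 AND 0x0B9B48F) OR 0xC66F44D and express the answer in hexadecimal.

0xC6EF4CD

0x56ADF85 AND 0x0B9B48F = 0x0289485.
Then OR with 0xC66F44D.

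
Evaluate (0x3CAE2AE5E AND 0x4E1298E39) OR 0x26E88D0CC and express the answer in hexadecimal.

0x3CAE2AE5E AND 0x4E1298E39 = 0x0C0208E18.
Then OR with 0x26E88D0CC.

0x2EEA8DEDC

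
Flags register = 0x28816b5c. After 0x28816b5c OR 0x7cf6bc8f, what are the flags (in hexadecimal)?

0x7cf7ffdf

OR each hex digit independently (no carries):
  2|7=7, 8|c=c, 8|f=f, 1|6=7, 6|b=f, b|c=f, 5|8=d, c|f=f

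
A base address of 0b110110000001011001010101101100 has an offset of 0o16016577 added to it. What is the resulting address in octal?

0b110110000001011001010101101100 = 0o6601312554 in octal.
Add column by column in base 8, right to left:
  4+7 = 3 carry 1
  5+7+1 = 5 carry 1
  5+5+1 = 3 carry 1
  2+6+1 = 1 carry 1
  1+1+1 = 3
  3+0 = 3
  1+6 = 7
  0+1 = 1
  6+0 = 6
  6+0 = 6

0o6617331353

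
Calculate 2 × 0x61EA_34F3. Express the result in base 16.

0xC3D469E6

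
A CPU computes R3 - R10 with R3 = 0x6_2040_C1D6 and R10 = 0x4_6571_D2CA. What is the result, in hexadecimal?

0x1BACEEF0C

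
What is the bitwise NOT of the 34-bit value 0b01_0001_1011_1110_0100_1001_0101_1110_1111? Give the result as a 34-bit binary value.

0b1011100100000110110110101000010000

Invert each bit: 0100011011111001001001010111101111 → 1011100100000110110110101000010000.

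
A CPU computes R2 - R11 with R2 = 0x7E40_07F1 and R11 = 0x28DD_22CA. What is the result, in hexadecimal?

0x5562E527

Subtract column by column in base 16:
  1-A → 7 (borrow)
  F-C-1 → 2
  7-2 → 5
  0-2 → E (borrow)
  0-D-1 → 2 (borrow)
  4-D-1 → 6 (borrow)
  E-8-1 → 5
  7-2 → 5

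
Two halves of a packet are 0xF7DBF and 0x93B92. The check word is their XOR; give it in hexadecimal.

XOR each hex digit independently (no carries):
  F^9=6, 7^3=4, D^B=6, B^9=2, F^2=D

0x6462D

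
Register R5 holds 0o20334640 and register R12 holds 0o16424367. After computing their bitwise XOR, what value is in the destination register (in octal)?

XOR each oct digit independently (no carries):
  2^1=3, 0^6=6, 3^4=7, 3^2=1, 4^4=0, 6^3=5, 4^6=2, 0^7=7

0o36710527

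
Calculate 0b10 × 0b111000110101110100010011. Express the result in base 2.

0b1110001101011101000100110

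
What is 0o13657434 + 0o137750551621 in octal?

0o137764431255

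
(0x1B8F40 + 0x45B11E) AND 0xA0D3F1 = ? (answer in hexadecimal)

Add column by column in base 16, right to left:
  0+E = E
  4+1 = 5
  F+1 = 0 carry 1
  8+B+1 = 4 carry 1
  B+5+1 = 1 carry 1
  1+4+1 = 6
Sum = 0x61405E; now AND with 0xA0D3F1:
  6&A=2, 1&0=0, 4&D=4, 0&3=0, 5&F=5, E&1=0

0x204050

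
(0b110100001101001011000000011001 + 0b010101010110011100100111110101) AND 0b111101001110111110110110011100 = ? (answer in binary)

Add column by column in base 2, right to left:
  1+1 = 0 carry 1
  0+0+1 = 1
  0+1 = 1
  1+0 = 1
  1+1 = 0 carry 1
  0+1+1 = 0 carry 1
  0+1+1 = 0 carry 1
  0+1+1 = 0 carry 1
  0+1+1 = 0 carry 1
  0+0+1 = 1
  0+0 = 0
  0+1 = 1
  1+0 = 1
  1+0 = 1
  0+1 = 1
  1+1 = 0 carry 1
  0+1+1 = 0 carry 1
  0+0+1 = 1
  1+0 = 1
  0+1 = 1
  1+1 = 0 carry 1
  1+0+1 = 0 carry 1
  0+1+1 = 0 carry 1
  0+0+1 = 1
  0+1 = 1
  0+0 = 0
  1+1 = 0 carry 1
  0+0+1 = 1
  1+1 = 0 carry 1
  1+0+1 = 0 carry 1
  final carry 1
Sum = 0b1001001100011100111101000001110; now AND with 0b111101001110111110110110011100:
  1001001100011100111101000001110
& 0111101001110111110110110011100
= 0001001000010100110100000001100

0b1001000010100110100000001100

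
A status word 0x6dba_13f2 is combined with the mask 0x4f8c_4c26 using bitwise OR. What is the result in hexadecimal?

0x6fbe5ff6

OR each hex digit independently (no carries):
  6|4=6, d|f=f, b|8=b, a|c=e, 1|4=5, 3|c=f, f|2=f, 2|6=6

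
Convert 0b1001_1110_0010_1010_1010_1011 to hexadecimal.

0x9E2AAB

Group the bits into nibbles: 1001 1110 0010 1010 1010 1011 → 9E2AAB.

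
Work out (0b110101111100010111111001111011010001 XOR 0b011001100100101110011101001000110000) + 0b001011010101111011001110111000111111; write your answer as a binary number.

0b110111101110110100110011101100100000

First 0b110101111100010111111001111011010001 XOR 0b011001100100101110011101001000110000 = 0b101100011000111001100100110011100001.
Add column by column in base 2, right to left:
  1+1 = 0 carry 1
  0+1+1 = 0 carry 1
  0+1+1 = 0 carry 1
  0+1+1 = 0 carry 1
  0+1+1 = 0 carry 1
  1+1+1 = 1 carry 1
  1+0+1 = 0 carry 1
  1+0+1 = 0 carry 1
  0+0+1 = 1
  0+1 = 1
  1+1 = 0 carry 1
  1+1+1 = 1 carry 1
  0+0+1 = 1
  0+1 = 1
  1+1 = 0 carry 1
  0+1+1 = 0 carry 1
  0+0+1 = 1
  1+0 = 1
  1+1 = 0 carry 1
  0+1+1 = 0 carry 1
  0+0+1 = 1
  1+1 = 0 carry 1
  1+1+1 = 1 carry 1
  1+1+1 = 1 carry 1
  0+1+1 = 0 carry 1
  0+0+1 = 1
  0+1 = 1
  1+0 = 1
  1+1 = 0 carry 1
  0+0+1 = 1
  0+1 = 1
  0+1 = 1
  1+0 = 1
  1+1 = 0 carry 1
  0+0+1 = 1
  1+0 = 1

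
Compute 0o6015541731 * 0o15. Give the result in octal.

Multiply each base-8 digit by 13, carrying:
  1×13 = 13 → write 5 carry 1
  3×13+1 = 40 → write 0 carry 5
  7×13+5 = 96 → write 0 carry 12
  1×13+12 = 25 → write 1 carry 3
  4×13+3 = 55 → write 7 carry 6
  5×13+6 = 71 → write 7 carry 8
  5×13+8 = 73 → write 1 carry 9
  1×13+9 = 22 → write 6 carry 2
  0×13+2 = 2 → write 2
  6×13 = 78 → write 6 carry 9
  remaining carry: 11

0o116261771005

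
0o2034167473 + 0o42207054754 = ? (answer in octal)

0o44243244447

Add column by column in base 8, right to left:
  3+4 = 7
  7+5 = 4 carry 1
  4+7+1 = 4 carry 1
  7+4+1 = 4 carry 1
  6+5+1 = 4 carry 1
  1+0+1 = 2
  4+7 = 3 carry 1
  3+0+1 = 4
  0+2 = 2
  2+2 = 4
  0+4 = 4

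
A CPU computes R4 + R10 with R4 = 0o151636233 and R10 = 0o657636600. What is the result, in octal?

0o1031475033

Add column by column in base 8, right to left:
  3+0 = 3
  3+0 = 3
  2+6 = 0 carry 1
  6+6+1 = 5 carry 1
  3+3+1 = 7
  6+6 = 4 carry 1
  1+7+1 = 1 carry 1
  5+5+1 = 3 carry 1
  1+6+1 = 0 carry 1
  final carry 1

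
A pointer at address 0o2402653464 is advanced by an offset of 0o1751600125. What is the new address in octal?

Add column by column in base 8, right to left:
  4+5 = 1 carry 1
  6+2+1 = 1 carry 1
  4+1+1 = 6
  3+0 = 3
  5+0 = 5
  6+6 = 4 carry 1
  2+1+1 = 4
  0+5 = 5
  4+7 = 3 carry 1
  2+1+1 = 4

0o4354453611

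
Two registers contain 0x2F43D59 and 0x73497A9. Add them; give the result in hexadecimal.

0xA28D502

Add column by column in base 16, right to left:
  9+9 = 2 carry 1
  5+A+1 = 0 carry 1
  D+7+1 = 5 carry 1
  3+9+1 = D
  4+4 = 8
  F+3 = 2 carry 1
  2+7+1 = A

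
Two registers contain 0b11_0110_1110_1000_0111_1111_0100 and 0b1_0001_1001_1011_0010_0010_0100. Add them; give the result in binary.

Add column by column in base 2, right to left:
  0+0 = 0
  0+0 = 0
  1+1 = 0 carry 1
  0+0+1 = 1
  1+0 = 1
  1+1 = 0 carry 1
  1+0+1 = 0 carry 1
  1+0+1 = 0 carry 1
  1+0+1 = 0 carry 1
  1+1+1 = 1 carry 1
  1+0+1 = 0 carry 1
  0+0+1 = 1
  0+1 = 1
  0+1 = 1
  0+0 = 0
  1+1 = 0 carry 1
  0+1+1 = 0 carry 1
  1+0+1 = 0 carry 1
  1+0+1 = 0 carry 1
  1+1+1 = 1 carry 1
  0+1+1 = 0 carry 1
  1+0+1 = 0 carry 1
  1+0+1 = 0 carry 1
  0+0+1 = 1
  1+1 = 0 carry 1
  1+0+1 = 0 carry 1
  final carry 1

0b100100010000011101000011000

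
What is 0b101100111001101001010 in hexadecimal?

0x16734A

Group the bits into nibbles: 0001 0110 0111 0011 0100 1010 → 16734A.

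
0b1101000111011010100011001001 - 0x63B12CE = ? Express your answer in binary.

0b110111000101001010111111011

0x63B12CE = 0b110001110110001001011001110 in binary.
Subtract column by column in base 2:
  1-0 → 1
  0-1 → 1 (borrow)
  0-1-1 → 0 (borrow)
  1-1-1 → 1 (borrow)
  0-0-1 → 1 (borrow)
  0-0-1 → 1 (borrow)
  1-1-1 → 1 (borrow)
  1-1-1 → 1 (borrow)
  0-0-1 → 1 (borrow)
  0-1-1 → 0 (borrow)
  0-0-1 → 1 (borrow)
  1-0-1 → 0
  0-1 → 1 (borrow)
  1-0-1 → 0
  0-0 → 0
  1-0 → 1
  1-1 → 0
  0-1 → 1 (borrow)
  1-0-1 → 0
  1-1 → 0
  1-1 → 0
  0-1 → 1 (borrow)
  0-0-1 → 1 (borrow)
  0-0-1 → 1 (borrow)
  1-0-1 → 0
  0-1 → 1 (borrow)
  1-1-1 → 1 (borrow)
  1-0-1 → 0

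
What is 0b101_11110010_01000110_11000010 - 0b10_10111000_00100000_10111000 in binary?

0b11001110100010011000001010

Subtract column by column in base 2:
  0-0 → 0
  1-0 → 1
  0-0 → 0
  0-1 → 1 (borrow)
  0-1-1 → 0 (borrow)
  0-1-1 → 0 (borrow)
  1-0-1 → 0
  1-1 → 0
  0-0 → 0
  1-0 → 1
  1-0 → 1
  0-0 → 0
  0-0 → 0
  0-1 → 1 (borrow)
  1-0-1 → 0
  0-0 → 0
  0-0 → 0
  1-0 → 1
  0-0 → 0
  0-1 → 1 (borrow)
  1-1-1 → 1 (borrow)
  1-1-1 → 1 (borrow)
  1-0-1 → 0
  1-1 → 0
  1-0 → 1
  0-1 → 1 (borrow)
  1-0-1 → 0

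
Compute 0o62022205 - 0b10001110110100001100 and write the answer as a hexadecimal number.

0xBF3779

0o62022205 = 0xC82485 in hexadecimal.
0b10001110110100001100 = 0x8ED0C in hexadecimal.
Subtract column by column in base 16:
  5-C → 9 (borrow)
  8-0-1 → 7
  4-D → 7 (borrow)
  2-E-1 → 3 (borrow)
  8-8-1 → F (borrow)
  C-0-1 → B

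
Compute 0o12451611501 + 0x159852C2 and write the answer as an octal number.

0x159852C2 = 0o2546051302 in octal.
Add column by column in base 8, right to left:
  1+2 = 3
  0+0 = 0
  5+3 = 0 carry 1
  1+1+1 = 3
  1+5 = 6
  6+0 = 6
  1+6 = 7
  5+4 = 1 carry 1
  4+5+1 = 2 carry 1
  2+2+1 = 5
  1+0 = 1

0o15217663003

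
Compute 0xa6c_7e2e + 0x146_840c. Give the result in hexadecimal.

Add column by column in base 16, right to left:
  e+c = a carry 1
  2+0+1 = 3
  e+4 = 2 carry 1
  7+8+1 = 0 carry 1
  c+6+1 = 3 carry 1
  6+4+1 = b
  a+1 = b

0xbb3023a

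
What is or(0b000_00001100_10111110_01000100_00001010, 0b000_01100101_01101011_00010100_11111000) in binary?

0b00001101101111111110101010011111010

OR bit by bit (1 where either bit is 1):
  00000001100101111100100010000001010
| 00001100101011010110001010011111000
= 00001101101111111110101010011111010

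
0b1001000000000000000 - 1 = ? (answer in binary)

0b1000111111111111111

The trailing 15 digits are 0, so subtracting 1 borrows through: they become 1 and the next digit up decrements.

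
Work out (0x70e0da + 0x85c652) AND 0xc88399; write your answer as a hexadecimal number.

0xc08308

Add column by column in base 16, right to left:
  a+2 = c
  d+5 = 2 carry 1
  0+6+1 = 7
  e+c = a carry 1
  0+5+1 = 6
  7+8 = f
Sum = 0xf6a72c; now AND with 0xc88399:
  f&c=c, 6&8=0, a&8=8, 7&3=3, 2&9=0, c&9=8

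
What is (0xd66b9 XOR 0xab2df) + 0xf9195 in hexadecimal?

0x1765fb

First 0xd66b9 XOR 0xab2df = 0x7d466.
Add column by column in base 16, right to left:
  6+5 = b
  6+9 = f
  4+1 = 5
  d+9 = 6 carry 1
  7+f+1 = 7 carry 1
  final carry 1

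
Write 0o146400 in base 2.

Each octal digit is 3 bits: 1=001 4=100 6=110 4=100 0=000 0=000.

0b1100110100000000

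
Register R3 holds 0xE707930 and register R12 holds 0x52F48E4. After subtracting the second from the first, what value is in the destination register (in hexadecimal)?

Subtract column by column in base 16:
  0-4 → C (borrow)
  3-E-1 → 4 (borrow)
  9-8-1 → 0
  7-4 → 3
  0-F → 1 (borrow)
  7-2-1 → 4
  E-5 → 9

0x941304C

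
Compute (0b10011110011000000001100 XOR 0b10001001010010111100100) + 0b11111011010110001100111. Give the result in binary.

First 0b10011110011000000001100 XOR 0b10001001010010111100100 = 0b00010111001010111101000.
Add column by column in base 2, right to left:
  0+1 = 1
  0+1 = 1
  0+1 = 1
  1+0 = 1
  0+0 = 0
  1+1 = 0 carry 1
  1+1+1 = 1 carry 1
  1+0+1 = 0 carry 1
  1+0+1 = 0 carry 1
  0+0+1 = 1
  1+1 = 0 carry 1
  0+1+1 = 0 carry 1
  1+0+1 = 0 carry 1
  0+1+1 = 0 carry 1
  0+0+1 = 1
  1+1 = 0 carry 1
  1+1+1 = 1 carry 1
  1+0+1 = 0 carry 1
  0+1+1 = 0 carry 1
  1+1+1 = 1 carry 1
  0+1+1 = 0 carry 1
  0+1+1 = 0 carry 1
  0+1+1 = 0 carry 1
  final carry 1

0b100010010100001001001111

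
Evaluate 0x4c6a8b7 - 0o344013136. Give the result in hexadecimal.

0o344013136 = 0x390165e in hexadecimal.
Subtract column by column in base 16:
  7-e → 9 (borrow)
  b-5-1 → 5
  8-6 → 2
  a-1 → 9
  6-0 → 6
  c-9 → 3
  4-3 → 1

0x1369259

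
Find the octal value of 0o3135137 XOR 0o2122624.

XOR each oct digit independently (no carries):
  3^2=1, 1^1=0, 3^2=1, 5^2=7, 1^6=7, 3^2=1, 7^4=3

0o1017713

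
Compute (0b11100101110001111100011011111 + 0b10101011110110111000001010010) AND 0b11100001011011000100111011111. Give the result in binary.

0b10000001001000000100100010001

Add column by column in base 2, right to left:
  1+0 = 1
  1+1 = 0 carry 1
  1+0+1 = 0 carry 1
  1+0+1 = 0 carry 1
  1+1+1 = 1 carry 1
  0+0+1 = 1
  1+1 = 0 carry 1
  1+0+1 = 0 carry 1
  0+0+1 = 1
  0+0 = 0
  0+0 = 0
  1+0 = 1
  1+1 = 0 carry 1
  1+1+1 = 1 carry 1
  1+1+1 = 1 carry 1
  1+0+1 = 0 carry 1
  0+1+1 = 0 carry 1
  0+1+1 = 0 carry 1
  0+0+1 = 1
  1+1 = 0 carry 1
  1+1+1 = 1 carry 1
  1+1+1 = 1 carry 1
  0+1+1 = 0 carry 1
  1+0+1 = 0 carry 1
  0+1+1 = 0 carry 1
  0+0+1 = 1
  1+1 = 0 carry 1
  1+0+1 = 0 carry 1
  1+1+1 = 1 carry 1
  final carry 1
Sum = 0b110010001101000110100100110001; now AND with 0b11100001011011000100111011111:
  110010001101000110100100110001
& 011100001011011000100111011111
= 010000001001000000100100010001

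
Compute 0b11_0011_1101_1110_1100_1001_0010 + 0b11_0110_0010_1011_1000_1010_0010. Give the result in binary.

0b110101000001010010100110100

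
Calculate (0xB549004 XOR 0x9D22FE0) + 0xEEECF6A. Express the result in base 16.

0x11758F4E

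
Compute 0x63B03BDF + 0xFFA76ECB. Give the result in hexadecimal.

Add column by column in base 16, right to left:
  F+B = A carry 1
  D+C+1 = A carry 1
  B+E+1 = A carry 1
  3+6+1 = A
  0+7 = 7
  B+A = 5 carry 1
  3+F+1 = 3 carry 1
  6+F+1 = 6 carry 1
  final carry 1

0x16357AAAA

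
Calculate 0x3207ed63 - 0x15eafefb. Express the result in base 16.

Subtract column by column in base 16:
  3-b → 8 (borrow)
  6-f-1 → 6 (borrow)
  d-e-1 → e (borrow)
  e-f-1 → e (borrow)
  7-a-1 → c (borrow)
  0-e-1 → 1 (borrow)
  2-5-1 → c (borrow)
  3-1-1 → 1

0x1c1cee68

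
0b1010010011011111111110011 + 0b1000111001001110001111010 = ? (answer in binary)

0b10011001100101110001101101

Add column by column in base 2, right to left:
  1+0 = 1
  1+1 = 0 carry 1
  0+0+1 = 1
  0+1 = 1
  1+1 = 0 carry 1
  1+1+1 = 1 carry 1
  1+1+1 = 1 carry 1
  1+0+1 = 0 carry 1
  1+0+1 = 0 carry 1
  1+0+1 = 0 carry 1
  1+1+1 = 1 carry 1
  1+1+1 = 1 carry 1
  1+1+1 = 1 carry 1
  1+0+1 = 0 carry 1
  0+0+1 = 1
  1+1 = 0 carry 1
  1+0+1 = 0 carry 1
  0+0+1 = 1
  0+1 = 1
  1+1 = 0 carry 1
  0+1+1 = 0 carry 1
  0+0+1 = 1
  1+0 = 1
  0+0 = 0
  1+1 = 0 carry 1
  final carry 1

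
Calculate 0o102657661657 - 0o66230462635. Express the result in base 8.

0o14427177022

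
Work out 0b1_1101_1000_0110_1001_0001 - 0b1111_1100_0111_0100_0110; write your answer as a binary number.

Subtract column by column in base 2:
  1-0 → 1
  0-1 → 1 (borrow)
  0-1-1 → 0 (borrow)
  0-0-1 → 1 (borrow)
  1-0-1 → 0
  0-0 → 0
  0-1 → 1 (borrow)
  1-0-1 → 0
  0-1 → 1 (borrow)
  1-1-1 → 1 (borrow)
  1-1-1 → 1 (borrow)
  0-0-1 → 1 (borrow)
  0-0-1 → 1 (borrow)
  0-0-1 → 1 (borrow)
  0-1-1 → 0 (borrow)
  1-1-1 → 1 (borrow)
  1-1-1 → 1 (borrow)
  0-1-1 → 0 (borrow)
  1-1-1 → 1 (borrow)
  1-1-1 → 1 (borrow)
  1-0-1 → 0

0b11011011111101001011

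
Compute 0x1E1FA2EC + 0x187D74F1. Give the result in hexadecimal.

0x369D17DD

Add column by column in base 16, right to left:
  C+1 = D
  E+F = D carry 1
  2+4+1 = 7
  A+7 = 1 carry 1
  F+D+1 = D carry 1
  1+7+1 = 9
  E+8 = 6 carry 1
  1+1+1 = 3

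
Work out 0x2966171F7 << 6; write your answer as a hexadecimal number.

0xA5985C7DC0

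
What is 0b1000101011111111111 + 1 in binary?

The trailing 11 digits are 1 (max in base 2), so adding 1 cascades: they roll to 0 and the next digit up increments.

0b1000101100000000000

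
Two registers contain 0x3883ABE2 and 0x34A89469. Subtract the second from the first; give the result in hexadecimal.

0x3DB1779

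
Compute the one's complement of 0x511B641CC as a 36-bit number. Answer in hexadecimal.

Each hex digit d becomes F−d:
  5→A, 1→E, 1→E, B→4, 6→9, 4→B, 1→E, C→3, C→3

0xAEE49BE33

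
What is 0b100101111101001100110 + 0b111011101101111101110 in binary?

0b1100001101011001010100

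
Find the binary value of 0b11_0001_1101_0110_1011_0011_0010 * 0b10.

Multiply each base-2 digit by 2, carrying:
  0×2 = 0 → write 0
  1×2 = 2 → write 0 carry 1
  0×2+1 = 1 → write 1
  0×2 = 0 → write 0
  1×2 = 2 → write 0 carry 1
  1×2+1 = 3 → write 1 carry 1
  0×2+1 = 1 → write 1
  0×2 = 0 → write 0
  1×2 = 2 → write 0 carry 1
  1×2+1 = 3 → write 1 carry 1
  0×2+1 = 1 → write 1
  1×2 = 2 → write 0 carry 1
  0×2+1 = 1 → write 1
  1×2 = 2 → write 0 carry 1
  1×2+1 = 3 → write 1 carry 1
  0×2+1 = 1 → write 1
  1×2 = 2 → write 0 carry 1
  0×2+1 = 1 → write 1
  1×2 = 2 → write 0 carry 1
  1×2+1 = 3 → write 1 carry 1
  1×2+1 = 3 → write 1 carry 1
  0×2+1 = 1 → write 1
  0×2 = 0 → write 0
  0×2 = 0 → write 0
  1×2 = 2 → write 0 carry 1
  1×2+1 = 3 → write 1 carry 1
  remaining carry: 1

0b110001110101101011001100100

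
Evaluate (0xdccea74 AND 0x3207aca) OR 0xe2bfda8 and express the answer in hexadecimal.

0xdccea74 AND 0x3207aca = 0x1006a40.
Then OR with 0xe2bfda8.

0xf2bffe8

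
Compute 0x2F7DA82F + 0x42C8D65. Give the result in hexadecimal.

Add column by column in base 16, right to left:
  F+5 = 4 carry 1
  2+6+1 = 9
  8+D = 5 carry 1
  A+8+1 = 3 carry 1
  D+C+1 = A carry 1
  7+2+1 = A
  F+4 = 3 carry 1
  2+0+1 = 3

0x33AA3594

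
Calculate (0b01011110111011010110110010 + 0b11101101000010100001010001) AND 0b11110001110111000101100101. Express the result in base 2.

Add column by column in base 2, right to left:
  0+1 = 1
  1+0 = 1
  0+0 = 0
  0+0 = 0
  1+1 = 0 carry 1
  1+0+1 = 0 carry 1
  0+1+1 = 0 carry 1
  1+0+1 = 0 carry 1
  1+0+1 = 0 carry 1
  0+0+1 = 1
  1+0 = 1
  0+1 = 1
  1+0 = 1
  1+1 = 0 carry 1
  0+0+1 = 1
  1+0 = 1
  1+0 = 1
  1+0 = 1
  0+1 = 1
  1+0 = 1
  1+1 = 0 carry 1
  1+1+1 = 1 carry 1
  1+0+1 = 0 carry 1
  0+1+1 = 0 carry 1
  1+1+1 = 1 carry 1
  0+1+1 = 0 carry 1
  final carry 1
Sum = 0b101001011111101111000000011; now AND with 0b11110001110111000101100101:
  101001011111101111000000011
& 011110001110111000101100101
= 001000001110101000000000001

0b1000001110101000000000001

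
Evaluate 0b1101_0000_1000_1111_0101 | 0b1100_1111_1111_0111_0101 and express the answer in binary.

0b11011111111111110101

OR bit by bit (1 where either bit is 1):
  11010000100011110101
| 11001111111101110101
= 11011111111111110101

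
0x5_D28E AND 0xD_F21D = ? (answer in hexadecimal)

AND each hex digit independently (no carries):
  5&D=5, D&F=D, 2&2=2, 8&1=0, E&D=C

0x5D20C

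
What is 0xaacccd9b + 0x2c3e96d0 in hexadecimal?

Add column by column in base 16, right to left:
  b+0 = b
  9+d = 6 carry 1
  d+6+1 = 4 carry 1
  c+9+1 = 6 carry 1
  c+e+1 = b carry 1
  c+3+1 = 0 carry 1
  a+c+1 = 7 carry 1
  a+2+1 = d

0xd70b646b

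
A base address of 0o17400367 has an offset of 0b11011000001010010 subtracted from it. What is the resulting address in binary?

0o17400367 = 0b1111100000000011110111 in binary.
Subtract column by column in base 2:
  1-0 → 1
  1-1 → 0
  1-0 → 1
  0-0 → 0
  1-1 → 0
  1-0 → 1
  1-1 → 0
  1-0 → 1
  0-0 → 0
  0-0 → 0
  0-0 → 0
  0-0 → 0
  0-1 → 1 (borrow)
  0-1-1 → 0 (borrow)
  0-0-1 → 1 (borrow)
  0-1-1 → 0 (borrow)
  0-1-1 → 0 (borrow)
  1-0-1 → 0
  1-0 → 1
  1-0 → 1
  1-0 → 1
  1-0 → 1

0b1111000101000010100101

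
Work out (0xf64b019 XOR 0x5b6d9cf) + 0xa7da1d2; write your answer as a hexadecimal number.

First 0xf64b019 XOR 0x5b6d9cf = 0xad269d6.
Add column by column in base 16, right to left:
  6+2 = 8
  d+d = a carry 1
  9+1+1 = b
  6+a = 0 carry 1
  2+d+1 = 0 carry 1
  d+7+1 = 5 carry 1
  a+a+1 = 5 carry 1
  final carry 1

0x15500ba8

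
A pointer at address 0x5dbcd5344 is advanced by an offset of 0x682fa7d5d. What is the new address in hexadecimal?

0xc5ec7d0a1

Add column by column in base 16, right to left:
  4+d = 1 carry 1
  4+5+1 = a
  3+d = 0 carry 1
  5+7+1 = d
  d+a = 7 carry 1
  c+f+1 = c carry 1
  b+2+1 = e
  d+8 = 5 carry 1
  5+6+1 = c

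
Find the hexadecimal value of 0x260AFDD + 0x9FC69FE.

Add column by column in base 16, right to left:
  D+E = B carry 1
  D+F+1 = D carry 1
  F+9+1 = 9 carry 1
  A+6+1 = 1 carry 1
  0+C+1 = D
  6+F = 5 carry 1
  2+9+1 = C

0xC5D19DB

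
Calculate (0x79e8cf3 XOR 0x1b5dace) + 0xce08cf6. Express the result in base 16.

First 0x79e8cf3 XOR 0x1b5dace = 0x62b563d.
Add column by column in base 16, right to left:
  d+6 = 3 carry 1
  3+f+1 = 3 carry 1
  6+c+1 = 3 carry 1
  5+8+1 = e
  b+0 = b
  2+e = 0 carry 1
  6+c+1 = 3 carry 1
  final carry 1

0x130be333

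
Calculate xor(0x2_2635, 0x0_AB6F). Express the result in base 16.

0x28D5A

XOR each hex digit independently (no carries):
  2^0=2, 2^A=8, 6^B=D, 3^6=5, 5^F=A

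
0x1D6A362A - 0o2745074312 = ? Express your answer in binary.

0b101110101011011110101100000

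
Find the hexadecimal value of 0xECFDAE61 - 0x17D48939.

0xD5292528

Subtract column by column in base 16:
  1-9 → 8 (borrow)
  6-3-1 → 2
  E-9 → 5
  A-8 → 2
  D-4 → 9
  F-D → 2
  C-7 → 5
  E-1 → D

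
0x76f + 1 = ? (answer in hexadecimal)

The trailing 1 digit is F (max in base 16), so adding 1 cascades: they roll to 0 and the next digit up increments.

0x770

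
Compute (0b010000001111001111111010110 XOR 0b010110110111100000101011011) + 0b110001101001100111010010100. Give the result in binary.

0b111000100010010110100100001

First 0b010000001111001111111010110 XOR 0b010110110111100000101011011 = 0b000110111000101111010001101.
Add column by column in base 2, right to left:
  1+0 = 1
  0+0 = 0
  1+1 = 0 carry 1
  1+0+1 = 0 carry 1
  0+1+1 = 0 carry 1
  0+0+1 = 1
  0+0 = 0
  1+1 = 0 carry 1
  0+0+1 = 1
  1+1 = 0 carry 1
  1+1+1 = 1 carry 1
  1+1+1 = 1 carry 1
  1+0+1 = 0 carry 1
  0+0+1 = 1
  1+1 = 0 carry 1
  0+1+1 = 0 carry 1
  0+0+1 = 1
  0+0 = 0
  1+1 = 0 carry 1
  1+0+1 = 0 carry 1
  1+1+1 = 1 carry 1
  0+1+1 = 0 carry 1
  1+0+1 = 0 carry 1
  1+0+1 = 0 carry 1
  0+0+1 = 1
  0+1 = 1
  0+1 = 1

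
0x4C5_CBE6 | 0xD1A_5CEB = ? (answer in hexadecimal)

OR each hex digit independently (no carries):
  4|D=D, C|1=D, 5|A=F, C|5=D, B|C=F, E|E=E, 6|B=F

0xDDFDFEF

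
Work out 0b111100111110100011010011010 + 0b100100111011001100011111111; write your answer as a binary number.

0b1100001111001101111110011001

Add column by column in base 2, right to left:
  0+1 = 1
  1+1 = 0 carry 1
  0+1+1 = 0 carry 1
  1+1+1 = 1 carry 1
  1+1+1 = 1 carry 1
  0+1+1 = 0 carry 1
  0+1+1 = 0 carry 1
  1+1+1 = 1 carry 1
  0+0+1 = 1
  1+0 = 1
  1+0 = 1
  0+1 = 1
  0+1 = 1
  0+0 = 0
  1+0 = 1
  0+1 = 1
  1+1 = 0 carry 1
  1+0+1 = 0 carry 1
  1+1+1 = 1 carry 1
  1+1+1 = 1 carry 1
  1+1+1 = 1 carry 1
  0+0+1 = 1
  0+0 = 0
  1+1 = 0 carry 1
  1+0+1 = 0 carry 1
  1+0+1 = 0 carry 1
  1+1+1 = 1 carry 1
  final carry 1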